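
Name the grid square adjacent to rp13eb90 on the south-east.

RP13fa09

Longitude extended square 9; +1 → 10, wraps to 0, carry into subsquare.
Longitude subsquare e = 4; +1 → 5 = f.
Latitude extended square 0; −1 → -1, wraps to 9, carry into subsquare.
Latitude subsquare b = 1; −1 → 0 = a.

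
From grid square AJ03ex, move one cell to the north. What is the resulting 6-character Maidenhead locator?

Latitude subsquare x = 23; +1 → 24, wraps to 0 = a, carry into square.
Latitude square 3; +1 → 4.
The longitude characters are unchanged.

AJ04ea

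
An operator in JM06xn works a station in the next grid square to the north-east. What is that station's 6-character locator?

Longitude subsquare x = 23; +1 → 24, wraps to 0 = a, carry into square.
Longitude square 0; +1 → 1.
Latitude subsquare n = 13; +1 → 14 = o.

JM16ao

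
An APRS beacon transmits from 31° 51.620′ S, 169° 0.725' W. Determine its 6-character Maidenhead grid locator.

Add 180° to longitude and 90° to latitude: 10.9879, 58.1397.
Field: lon ⌊10.9879/20⌋ = 0 → A; lat ⌊58.1397/10⌋ = 5 → F.
Square: lon ⌊10.9879/2⌋ = 5; lat ⌊8.1397/1⌋ = 8.
Subsquare: lon ⌊0.9879/0.0833333⌋ = 11 → l; lat ⌊0.1397/0.0416667⌋ = 3 → d.

AF58ld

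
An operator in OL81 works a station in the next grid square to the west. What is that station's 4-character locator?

Longitude square 8; −1 → 7.
The latitude characters are unchanged.

OL71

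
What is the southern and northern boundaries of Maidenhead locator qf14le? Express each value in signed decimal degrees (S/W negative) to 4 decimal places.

Field Q=16, F=5: +16·20° lon, +5·10° lat → SW at lon 140°, lat -40°.
Square 1, 4: +1·2° lon, +4·1° lat → SW at lon 142°, lat -36°.
Subsquare l=11, e=4: +11·0.0833333° lon, +4·0.0416667° lat → SW at lon 142.917°, lat -35.8333°.
Cell spans 0.0833333° lon × 0.0416667° lat.
south -35.8333, north -35.7917.

-35.8333, -35.7917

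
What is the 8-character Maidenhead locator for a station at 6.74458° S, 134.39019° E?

PI73eg61

Add 180° to longitude and 90° to latitude: 314.39019, 83.25542.
Field (20°×10°, letters A–R): lon ⌊314.39019/20⌋ = 15 → P; lat ⌊83.25542/10⌋ = 8 → I.
Square (2°×1°, digits 0–9): lon ⌊14.39019/2⌋ = 7; lat ⌊3.25542/1⌋ = 3.
Subsquare (5′×2.5′, letters a–x): lon ⌊0.39019/0.0833333⌋ = 4 → e; lat ⌊0.25542/0.0416667⌋ = 6 → g.
Extended square (30″×15″, digits 0–9): lon ⌊0.05686/0.00833333⌋ = 6; lat ⌊0.00542/0.00416667⌋ = 1.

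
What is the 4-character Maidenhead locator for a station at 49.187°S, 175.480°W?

Add 180° to longitude and 90° to latitude: 4.52, 40.81.
Field (20°×10°, letters A–R): 4.52/20 → 0 → A, 40.81/10 → 4 → E; chars AE.
Square (2°×1°, digits 0–9): 4.52/2 → 2, 0.81/1 → 0; chars 20.

AE20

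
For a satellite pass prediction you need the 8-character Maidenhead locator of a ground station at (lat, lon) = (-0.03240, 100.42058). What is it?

OI09fx02

Offset from 180°W / 90°S: lon 280.42058°, lat 89.96760°.
Field: 280.42058/20 → 14 → O, 89.96760/10 → 8 → I; chars OI.
Square: 0.42058/2 → 0, 9.96760/1 → 9; chars 09.
Subsquare: 0.42058/0.0833333 → 5 → f, 0.96760/0.0416667 → 23 → x; chars fx.
Extended square: 0.00391/0.00833333 → 0, 0.00927/0.00416667 → 2; chars 02.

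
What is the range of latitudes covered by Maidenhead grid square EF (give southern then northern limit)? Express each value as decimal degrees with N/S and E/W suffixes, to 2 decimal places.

40.00° S, 30.00° S

Field E=4, F=5: +4·20° lon, +5·10° lat → SW at lon -100°, lat -40°.
Cell spans 20° lon × 10° lat.
south 40.00° S, north 30.00° S.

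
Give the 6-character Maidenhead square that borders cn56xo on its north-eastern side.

Longitude subsquare x = 23; +1 → 24, wraps to 0 = a, carry into square.
Longitude square 5; +1 → 6.
Latitude subsquare o = 14; +1 → 15 = p.

CN66ap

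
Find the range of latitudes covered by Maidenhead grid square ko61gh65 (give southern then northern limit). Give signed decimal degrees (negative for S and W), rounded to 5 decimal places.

51.31250, 51.31667

Field K=10, O=14: +10·20° lon, +14·10° lat → SW at lon 20°, lat 50°.
Square 6, 1: +6·2° lon, +1·1° lat → SW at lon 32°, lat 51°.
Subsquare g=6, h=7: +6·0.0833333° lon, +7·0.0416667° lat → SW at lon 32.5°, lat 51.2917°.
Extended square 6, 5: +6·0.00833333° lon, +5·0.00416667° lat → SW at lon 32.55°, lat 51.3125°.
Cell spans 0.00833333° lon × 0.00416667° lat.
south 51.31250, north 51.31667.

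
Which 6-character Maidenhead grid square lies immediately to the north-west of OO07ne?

Longitude subsquare n = 13; −1 → 12 = m.
Latitude subsquare e = 4; +1 → 5 = f.

OO07mf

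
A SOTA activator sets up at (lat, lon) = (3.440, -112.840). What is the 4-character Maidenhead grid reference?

DJ33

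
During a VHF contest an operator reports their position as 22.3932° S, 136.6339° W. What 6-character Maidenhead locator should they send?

CG17qo

Offset from 180°W / 90°S: lon 43.3661°, lat 67.6068°.
Field: lon ⌊43.3661/20⌋ = 2 → C; lat ⌊67.6068/10⌋ = 6 → G.
Square: lon ⌊3.3661/2⌋ = 1; lat ⌊7.6068/1⌋ = 7.
Subsquare: lon ⌊1.3661/0.0833333⌋ = 16 → q; lat ⌊0.6068/0.0416667⌋ = 14 → o.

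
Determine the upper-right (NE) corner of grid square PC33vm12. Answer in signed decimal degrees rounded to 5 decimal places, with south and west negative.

Field P=15, C=2: +15·20° lon, +2·10° lat → SW at lon 120°, lat -70°.
Square 3, 3: +3·2° lon, +3·1° lat → SW at lon 126°, lat -67°.
Subsquare v=21, m=12: +21·0.0833333° lon, +12·0.0416667° lat → SW at lon 127.75°, lat -66.5°.
Extended square 1, 2: +1·0.00833333° lon, +2·0.00416667° lat → SW at lon 127.758°, lat -66.4917°.
Cell spans 0.00833333° lon × 0.00416667° lat. NE corner is SW corner plus one full cell.
latitude -66.48750, longitude 127.76667.

-66.48750, 127.76667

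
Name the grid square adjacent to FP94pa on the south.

Latitude subsquare a = 0; −1 → -1, wraps to 23 = x, carry into square.
Latitude square 4; −1 → 3.
The longitude characters are unchanged.

FP93px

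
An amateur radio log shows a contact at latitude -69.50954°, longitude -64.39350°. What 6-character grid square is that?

FC70tl

Offset from 180°W / 90°S: lon 115.6065°, lat 20.4905°.
Field: lon ⌊115.6065/20⌋ = 5 → F; lat ⌊20.4905/10⌋ = 2 → C.
Square: lon ⌊15.6065/2⌋ = 7; lat ⌊0.4905/1⌋ = 0.
Subsquare: lon ⌊1.6065/0.0833333⌋ = 19 → t; lat ⌊0.4905/0.0416667⌋ = 11 → l.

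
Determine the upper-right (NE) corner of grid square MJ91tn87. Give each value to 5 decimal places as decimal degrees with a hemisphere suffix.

Field M=12, J=9: +12·20° lon, +9·10° lat → SW at lon 60°, lat 0°.
Square 9, 1: +9·2° lon, +1·1° lat → SW at lon 78°, lat 1°.
Subsquare t=19, n=13: +19·0.0833333° lon, +13·0.0416667° lat → SW at lon 79.5833°, lat 1.54167°.
Extended square 8, 7: +8·0.00833333° lon, +7·0.00416667° lat → SW at lon 79.65°, lat 1.57083°.
Cell spans 0.00833333° lon × 0.00416667° lat. NE corner is SW corner plus one full cell.
latitude 1.57500° N, longitude 79.65833° E.

1.57500° N, 79.65833° E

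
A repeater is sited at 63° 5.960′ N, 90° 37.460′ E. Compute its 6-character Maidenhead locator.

NP53hc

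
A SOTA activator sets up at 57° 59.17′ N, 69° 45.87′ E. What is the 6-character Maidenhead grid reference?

Offset from 180°W / 90°S: lon 249.7645°, lat 147.9862°.
Field: lon ⌊249.7645/20⌋ = 12 → M; lat ⌊147.9862/10⌋ = 14 → O.
Square: lon ⌊9.7645/2⌋ = 4; lat ⌊7.9862/1⌋ = 7.
Subsquare: lon ⌊1.7645/0.0833333⌋ = 21 → v; lat ⌊0.9862/0.0416667⌋ = 23 → x.

MO47vx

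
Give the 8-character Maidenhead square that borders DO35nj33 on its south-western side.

Longitude extended square 3; −1 → 2.
Latitude extended square 3; −1 → 2.

DO35nj22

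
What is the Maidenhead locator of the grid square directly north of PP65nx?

PP66na

Latitude subsquare x = 23; +1 → 24, wraps to 0 = a, carry into square.
Latitude square 5; +1 → 6.
The longitude characters are unchanged.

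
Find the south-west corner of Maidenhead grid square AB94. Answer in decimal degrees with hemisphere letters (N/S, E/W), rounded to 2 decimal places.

Field A=0, B=1: +0·20° lon, +1·10° lat → SW at lon -180°, lat -80°.
Square 9, 4: +9·2° lon, +4·1° lat → SW at lon -162°, lat -76°.
latitude 76.00° S, longitude 162.00° W.

76.00° S, 162.00° W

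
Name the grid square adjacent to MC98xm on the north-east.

Longitude subsquare x = 23; +1 → 24, wraps to 0 = a, carry into square.
Longitude square 9; +1 → 10, wraps to 0, carry into field.
Longitude field M = 12; +1 → 13 = N.
Latitude subsquare m = 12; +1 → 13 = n.

NC08an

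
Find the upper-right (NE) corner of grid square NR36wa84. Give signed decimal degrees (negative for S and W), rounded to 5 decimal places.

86.02083, 87.90833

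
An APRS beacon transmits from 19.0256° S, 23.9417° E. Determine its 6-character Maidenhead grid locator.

Shift to the Maidenhead origin (180°W, 90°S): lon 203.9417, lat 70.9744.
Field: 203.9417/20 → 10 → K, 70.9744/10 → 7 → H; chars KH.
Square: 3.9417/2 → 1, 0.9744/1 → 0; chars 10.
Subsquare: 1.9417/0.0833333 → 23 → x, 0.9744/0.0416667 → 23 → x; chars xx.

KH10xx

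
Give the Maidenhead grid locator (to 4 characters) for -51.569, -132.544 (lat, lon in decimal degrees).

CD38

Add 180° to longitude and 90° to latitude: 47.46, 38.43.
Field (20°×10°, letters A–R): 47.46/20 → 2 → C, 38.43/10 → 3 → D; chars CD.
Square (2°×1°, digits 0–9): 7.46/2 → 3, 8.43/1 → 8; chars 38.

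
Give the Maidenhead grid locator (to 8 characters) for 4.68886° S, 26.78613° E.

KI35jh44

Shift to the Maidenhead origin (180°W, 90°S): lon 206.78613, lat 85.31114.
Field: lon ⌊206.78613/20⌋ = 10 → K; lat ⌊85.31114/10⌋ = 8 → I.
Square: lon ⌊6.78613/2⌋ = 3; lat ⌊5.31114/1⌋ = 5.
Subsquare: lon ⌊0.78613/0.0833333⌋ = 9 → j; lat ⌊0.31114/0.0416667⌋ = 7 → h.
Extended square: lon ⌊0.03613/0.00833333⌋ = 4; lat ⌊0.01947/0.00416667⌋ = 4.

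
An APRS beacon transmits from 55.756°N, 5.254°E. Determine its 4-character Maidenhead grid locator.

JO25

Offset from 180°W / 90°S: lon 185.25°, lat 145.76°.
Field: 185.25/20 → 9 → J, 145.76/10 → 14 → O; chars JO.
Square: 5.25/2 → 2, 5.76/1 → 5; chars 25.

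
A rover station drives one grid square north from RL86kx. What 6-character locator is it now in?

Latitude subsquare x = 23; +1 → 24, wraps to 0 = a, carry into square.
Latitude square 6; +1 → 7.
The longitude characters are unchanged.

RL87ka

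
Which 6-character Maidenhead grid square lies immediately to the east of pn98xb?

QN08ab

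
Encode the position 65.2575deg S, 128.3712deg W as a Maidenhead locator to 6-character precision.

CC54tr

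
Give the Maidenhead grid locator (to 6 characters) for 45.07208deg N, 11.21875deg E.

JN55ob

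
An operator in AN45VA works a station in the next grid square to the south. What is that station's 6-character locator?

AN44vx

Latitude subsquare a = 0; −1 → -1, wraps to 23 = x, carry into square.
Latitude square 5; −1 → 4.
The longitude characters are unchanged.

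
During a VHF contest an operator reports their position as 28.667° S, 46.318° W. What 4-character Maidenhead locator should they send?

GG61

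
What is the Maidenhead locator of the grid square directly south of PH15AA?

PH14ax

Latitude subsquare a = 0; −1 → -1, wraps to 23 = x, carry into square.
Latitude square 5; −1 → 4.
The longitude characters are unchanged.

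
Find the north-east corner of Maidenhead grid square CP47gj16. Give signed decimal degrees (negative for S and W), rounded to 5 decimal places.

67.40417, -131.48333

Field C=2, P=15: +2·20° lon, +15·10° lat → SW at lon -140°, lat 60°.
Square 4, 7: +4·2° lon, +7·1° lat → SW at lon -132°, lat 67°.
Subsquare g=6, j=9: +6·0.0833333° lon, +9·0.0416667° lat → SW at lon -131.5°, lat 67.375°.
Extended square 1, 6: +1·0.00833333° lon, +6·0.00416667° lat → SW at lon -131.492°, lat 67.4°.
Cell spans 0.00833333° lon × 0.00416667° lat. NE corner is SW corner plus one full cell.
latitude 67.40417, longitude -131.48333.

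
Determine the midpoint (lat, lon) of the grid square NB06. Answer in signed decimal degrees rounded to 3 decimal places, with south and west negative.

Field N=13, B=1: +13·20° lon, +1·10° lat → SW at lon 80°, lat -80°.
Square 0, 6: +0·2° lon, +6·1° lat → SW at lon 80°, lat -74°.
Cell spans 2° lon × 1° lat. Centre is SW corner plus half of each.
latitude -73.500, longitude 81.000.

-73.500, 81.000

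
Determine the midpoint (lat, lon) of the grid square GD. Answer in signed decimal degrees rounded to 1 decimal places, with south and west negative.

-55.0, -50.0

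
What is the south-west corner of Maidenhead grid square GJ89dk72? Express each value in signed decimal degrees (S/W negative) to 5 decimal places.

9.42500, -43.69167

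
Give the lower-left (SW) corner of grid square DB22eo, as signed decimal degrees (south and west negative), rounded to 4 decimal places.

-77.4167, -115.6667

Field D=3, B=1: +3·20° lon, +1·10° lat → SW at lon -120°, lat -80°.
Square 2, 2: +2·2° lon, +2·1° lat → SW at lon -116°, lat -78°.
Subsquare e=4, o=14: +4·0.0833333° lon, +14·0.0416667° lat → SW at lon -115.667°, lat -77.4167°.
latitude -77.4167, longitude -115.6667.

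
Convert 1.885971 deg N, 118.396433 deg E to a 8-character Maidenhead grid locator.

OJ91ev72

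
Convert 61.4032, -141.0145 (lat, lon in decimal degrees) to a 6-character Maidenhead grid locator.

Shift to the Maidenhead origin (180°W, 90°S): lon 38.9855, lat 151.4032.
Field: lon ⌊38.9855/20⌋ = 1 → B; lat ⌊151.4032/10⌋ = 15 → P.
Square: lon ⌊18.9855/2⌋ = 9; lat ⌊1.4032/1⌋ = 1.
Subsquare: lon ⌊0.9855/0.0833333⌋ = 11 → l; lat ⌊0.4032/0.0416667⌋ = 9 → j.

BP91lj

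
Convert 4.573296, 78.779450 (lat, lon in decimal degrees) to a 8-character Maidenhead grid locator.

Add 180° to longitude and 90° to latitude: 258.77945, 94.57330.
Field: 258.77945/20 → 12 → M, 94.57330/10 → 9 → J; chars MJ.
Square: 18.77945/2 → 9, 4.57330/1 → 4; chars 94.
Subsquare: 0.77945/0.0833333 → 9 → j, 0.57330/0.0416667 → 13 → n; chars jn.
Extended square: 0.02945/0.00833333 → 3, 0.03163/0.00416667 → 7; chars 37.

MJ94jn37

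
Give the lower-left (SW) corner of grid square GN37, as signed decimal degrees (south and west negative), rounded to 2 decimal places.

47.00, -54.00

Field G=6, N=13: +6·20° lon, +13·10° lat → SW at lon -60°, lat 40°.
Square 3, 7: +3·2° lon, +7·1° lat → SW at lon -54°, lat 47°.
latitude 47.00, longitude -54.00.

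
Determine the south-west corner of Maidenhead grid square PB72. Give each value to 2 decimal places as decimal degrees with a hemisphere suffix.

78.00° S, 134.00° E

Field P=15, B=1: +15·20° lon, +1·10° lat → SW at lon 120°, lat -80°.
Square 7, 2: +7·2° lon, +2·1° lat → SW at lon 134°, lat -78°.
latitude 78.00° S, longitude 134.00° E.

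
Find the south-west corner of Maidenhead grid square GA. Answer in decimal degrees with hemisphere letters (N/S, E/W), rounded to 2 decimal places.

Field G=6, A=0: +6·20° lon, +0·10° lat → SW at lon -60°, lat -90°.
latitude 90.00° S, longitude 60.00° W.

90.00° S, 60.00° W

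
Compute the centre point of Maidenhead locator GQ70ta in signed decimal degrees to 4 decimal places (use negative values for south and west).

Field G=6, Q=16: +6·20° lon, +16·10° lat → SW at lon -60°, lat 70°.
Square 7, 0: +7·2° lon, +0·1° lat → SW at lon -46°, lat 70°.
Subsquare t=19, a=0: +19·0.0833333° lon, +0·0.0416667° lat → SW at lon -44.4167°, lat 70°.
Cell spans 0.0833333° lon × 0.0416667° lat. Centre is SW corner plus half of each.
latitude 70.0208, longitude -44.3750.

70.0208, -44.3750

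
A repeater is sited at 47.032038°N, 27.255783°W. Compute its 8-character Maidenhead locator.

Add 180° to longitude and 90° to latitude: 152.74422, 137.03204.
Field (20°×10°, letters A–R): 152.74422/20 → 7 → H, 137.03204/10 → 13 → N; chars HN.
Square (2°×1°, digits 0–9): 12.74422/2 → 6, 7.03204/1 → 7; chars 67.
Subsquare (5′×2.5′, letters a–x): 0.74422/0.0833333 → 8 → i, 0.03204/0.0416667 → 0 → a; chars ia.
Extended square (30″×15″, digits 0–9): 0.07755/0.00833333 → 9, 0.03204/0.00416667 → 7; chars 97.

HN67ia97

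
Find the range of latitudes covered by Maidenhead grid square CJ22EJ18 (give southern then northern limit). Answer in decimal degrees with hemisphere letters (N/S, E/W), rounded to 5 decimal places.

2.40833° N, 2.41250° N

Field C=2, J=9: +2·20° lon, +9·10° lat → SW at lon -140°, lat 0°.
Square 2, 2: +2·2° lon, +2·1° lat → SW at lon -136°, lat 2°.
Subsquare e=4, j=9: +4·0.0833333° lon, +9·0.0416667° lat → SW at lon -135.667°, lat 2.375°.
Extended square 1, 8: +1·0.00833333° lon, +8·0.00416667° lat → SW at lon -135.658°, lat 2.40833°.
Cell spans 0.00833333° lon × 0.00416667° lat.
south 2.40833° N, north 2.41250° N.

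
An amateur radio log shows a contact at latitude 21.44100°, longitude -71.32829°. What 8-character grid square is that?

FL41ik05

Shift to the Maidenhead origin (180°W, 90°S): lon 108.67171, lat 111.44100.
Field: lon ⌊108.67171/20⌋ = 5 → F; lat ⌊111.44100/10⌋ = 11 → L.
Square: lon ⌊8.67171/2⌋ = 4; lat ⌊1.44100/1⌋ = 1.
Subsquare: lon ⌊0.67171/0.0833333⌋ = 8 → i; lat ⌊0.44100/0.0416667⌋ = 10 → k.
Extended square: lon ⌊0.00504/0.00833333⌋ = 0; lat ⌊0.02433/0.00416667⌋ = 5.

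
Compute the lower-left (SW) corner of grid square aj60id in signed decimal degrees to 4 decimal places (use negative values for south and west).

0.1250, -167.3333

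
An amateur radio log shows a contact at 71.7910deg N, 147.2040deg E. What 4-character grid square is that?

QQ31

Add 180° to longitude and 90° to latitude: 327.20, 161.79.
Field: 327.20/20 → 16 → Q, 161.79/10 → 16 → Q; chars QQ.
Square: 7.20/2 → 3, 1.79/1 → 1; chars 31.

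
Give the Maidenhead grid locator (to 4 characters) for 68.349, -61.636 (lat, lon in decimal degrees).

FP98

Offset from 180°W / 90°S: lon 118.36°, lat 158.35°.
Field: lon ⌊118.36/20⌋ = 5 → F; lat ⌊158.35/10⌋ = 15 → P.
Square: lon ⌊18.36/2⌋ = 9; lat ⌊8.35/1⌋ = 8.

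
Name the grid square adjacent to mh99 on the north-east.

NI00

Longitude square 9; +1 → 10, wraps to 0, carry into field.
Longitude field M = 12; +1 → 13 = N.
Latitude square 9; +1 → 10, wraps to 0, carry into field.
Latitude field H = 7; +1 → 8 = I.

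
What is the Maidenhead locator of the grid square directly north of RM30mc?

RM30md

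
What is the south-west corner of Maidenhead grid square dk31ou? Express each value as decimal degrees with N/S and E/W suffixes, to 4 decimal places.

Field D=3, K=10: +3·20° lon, +10·10° lat → SW at lon -120°, lat 10°.
Square 3, 1: +3·2° lon, +1·1° lat → SW at lon -114°, lat 11°.
Subsquare o=14, u=20: +14·0.0833333° lon, +20·0.0416667° lat → SW at lon -112.833°, lat 11.8333°.
latitude 11.8333° N, longitude 112.8333° W.

11.8333° N, 112.8333° W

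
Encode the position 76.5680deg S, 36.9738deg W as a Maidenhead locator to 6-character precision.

HB13mk

Offset from 180°W / 90°S: lon 143.0262°, lat 13.4320°.
Field: 143.0262/20 → 7 → H, 13.4320/10 → 1 → B; chars HB.
Square: 3.0262/2 → 1, 3.4320/1 → 3; chars 13.
Subsquare: 1.0262/0.0833333 → 12 → m, 0.4320/0.0416667 → 10 → k; chars mk.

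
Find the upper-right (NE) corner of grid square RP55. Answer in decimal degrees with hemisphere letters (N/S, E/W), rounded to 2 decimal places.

66.00° N, 172.00° E

Field R=17, P=15: +17·20° lon, +15·10° lat → SW at lon 160°, lat 60°.
Square 5, 5: +5·2° lon, +5·1° lat → SW at lon 170°, lat 65°.
Cell spans 2° lon × 1° lat. NE corner is SW corner plus one full cell.
latitude 66.00° N, longitude 172.00° E.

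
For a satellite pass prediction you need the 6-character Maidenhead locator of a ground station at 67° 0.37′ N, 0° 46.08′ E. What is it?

JP07ja

Offset from 180°W / 90°S: lon 180.7680°, lat 157.0062°.
Field (20°×10°, letters A–R): lon ⌊180.7680/20⌋ = 9 → J; lat ⌊157.0062/10⌋ = 15 → P.
Square (2°×1°, digits 0–9): lon ⌊0.7680/2⌋ = 0; lat ⌊7.0062/1⌋ = 7.
Subsquare (5′×2.5′, letters a–x): lon ⌊0.7680/0.0833333⌋ = 9 → j; lat ⌊0.0062/0.0416667⌋ = 0 → a.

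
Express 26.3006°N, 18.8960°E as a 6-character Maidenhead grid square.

Offset from 180°W / 90°S: lon 198.8960°, lat 116.3006°.
Field: lon ⌊198.8960/20⌋ = 9 → J; lat ⌊116.3006/10⌋ = 11 → L.
Square: lon ⌊18.8960/2⌋ = 9; lat ⌊6.3006/1⌋ = 6.
Subsquare: lon ⌊0.8960/0.0833333⌋ = 10 → k; lat ⌊0.3006/0.0416667⌋ = 7 → h.

JL96kh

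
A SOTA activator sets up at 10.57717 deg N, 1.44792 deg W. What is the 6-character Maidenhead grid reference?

IK90gn

Shift to the Maidenhead origin (180°W, 90°S): lon 178.5521, lat 100.5772.
Field (20°×10°, letters A–R): lon ⌊178.5521/20⌋ = 8 → I; lat ⌊100.5772/10⌋ = 10 → K.
Square (2°×1°, digits 0–9): lon ⌊18.5521/2⌋ = 9; lat ⌊0.5772/1⌋ = 0.
Subsquare (5′×2.5′, letters a–x): lon ⌊0.5521/0.0833333⌋ = 6 → g; lat ⌊0.5772/0.0416667⌋ = 13 → n.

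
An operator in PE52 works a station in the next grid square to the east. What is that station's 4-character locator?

PE62

Longitude square 5; +1 → 6.
The latitude characters are unchanged.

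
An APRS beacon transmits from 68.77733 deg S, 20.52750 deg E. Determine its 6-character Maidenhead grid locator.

KC01gf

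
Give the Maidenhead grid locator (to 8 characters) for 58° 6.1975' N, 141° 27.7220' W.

BO98gc44

Shift to the Maidenhead origin (180°W, 90°S): lon 38.53797, lat 148.10329.
Field (20°×10°, letters A–R): lon ⌊38.53797/20⌋ = 1 → B; lat ⌊148.10329/10⌋ = 14 → O.
Square (2°×1°, digits 0–9): lon ⌊18.53797/2⌋ = 9; lat ⌊8.10329/1⌋ = 8.
Subsquare (5′×2.5′, letters a–x): lon ⌊0.53797/0.0833333⌋ = 6 → g; lat ⌊0.10329/0.0416667⌋ = 2 → c.
Extended square (30″×15″, digits 0–9): lon ⌊0.03797/0.00833333⌋ = 4; lat ⌊0.01996/0.00416667⌋ = 4.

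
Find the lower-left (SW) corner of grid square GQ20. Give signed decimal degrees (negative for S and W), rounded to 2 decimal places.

70.00, -56.00

Field G=6, Q=16: +6·20° lon, +16·10° lat → SW at lon -60°, lat 70°.
Square 2, 0: +2·2° lon, +0·1° lat → SW at lon -56°, lat 70°.
latitude 70.00, longitude -56.00.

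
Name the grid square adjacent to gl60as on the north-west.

GL50xt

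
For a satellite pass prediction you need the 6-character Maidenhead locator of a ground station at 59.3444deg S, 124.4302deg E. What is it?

PD20fp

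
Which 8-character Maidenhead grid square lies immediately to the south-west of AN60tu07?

AN60su96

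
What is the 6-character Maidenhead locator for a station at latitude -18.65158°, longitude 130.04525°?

PH51ai

Offset from 180°W / 90°S: lon 310.0453°, lat 71.3484°.
Field: 310.0453/20 → 15 → P, 71.3484/10 → 7 → H; chars PH.
Square: 10.0453/2 → 5, 1.3484/1 → 1; chars 51.
Subsquare: 0.0453/0.0833333 → 0 → a, 0.3484/0.0416667 → 8 → i; chars ai.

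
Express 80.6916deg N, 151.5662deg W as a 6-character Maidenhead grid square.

BR40fq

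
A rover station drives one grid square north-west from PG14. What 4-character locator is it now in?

Longitude square 1; −1 → 0.
Latitude square 4; +1 → 5.

PG05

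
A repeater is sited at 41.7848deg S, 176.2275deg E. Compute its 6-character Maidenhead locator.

RE88cf

Offset from 180°W / 90°S: lon 356.2275°, lat 48.2152°.
Field (20°×10°, letters A–R): lon ⌊356.2275/20⌋ = 17 → R; lat ⌊48.2152/10⌋ = 4 → E.
Square (2°×1°, digits 0–9): lon ⌊16.2275/2⌋ = 8; lat ⌊8.2152/1⌋ = 8.
Subsquare (5′×2.5′, letters a–x): lon ⌊0.2275/0.0833333⌋ = 2 → c; lat ⌊0.2152/0.0416667⌋ = 5 → f.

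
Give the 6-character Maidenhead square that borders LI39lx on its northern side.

LJ30la

Latitude subsquare x = 23; +1 → 24, wraps to 0 = a, carry into square.
Latitude square 9; +1 → 10, wraps to 0, carry into field.
Latitude field I = 8; +1 → 9 = J.
The longitude characters are unchanged.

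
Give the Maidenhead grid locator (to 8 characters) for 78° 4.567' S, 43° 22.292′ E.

LB11qw41

Shift to the Maidenhead origin (180°W, 90°S): lon 223.37153, lat 11.92388.
Field: lon ⌊223.37153/20⌋ = 11 → L; lat ⌊11.92388/10⌋ = 1 → B.
Square: lon ⌊3.37153/2⌋ = 1; lat ⌊1.92388/1⌋ = 1.
Subsquare: lon ⌊1.37153/0.0833333⌋ = 16 → q; lat ⌊0.92388/0.0416667⌋ = 22 → w.
Extended square: lon ⌊0.03820/0.00833333⌋ = 4; lat ⌊0.00722/0.00416667⌋ = 1.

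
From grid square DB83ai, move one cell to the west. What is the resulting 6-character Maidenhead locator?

Longitude subsquare a = 0; −1 → -1, wraps to 23 = x, carry into square.
Longitude square 8; −1 → 7.
The latitude characters are unchanged.

DB73xi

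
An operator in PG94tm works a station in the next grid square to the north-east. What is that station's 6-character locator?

Longitude subsquare t = 19; +1 → 20 = u.
Latitude subsquare m = 12; +1 → 13 = n.

PG94un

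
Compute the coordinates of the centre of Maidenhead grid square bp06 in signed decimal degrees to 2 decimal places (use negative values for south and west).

66.50, -159.00

Field B=1, P=15: +1·20° lon, +15·10° lat → SW at lon -160°, lat 60°.
Square 0, 6: +0·2° lon, +6·1° lat → SW at lon -160°, lat 66°.
Cell spans 2° lon × 1° lat. Centre is SW corner plus half of each.
latitude 66.50, longitude -159.00.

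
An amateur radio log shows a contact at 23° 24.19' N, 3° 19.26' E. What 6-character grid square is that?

JL13pj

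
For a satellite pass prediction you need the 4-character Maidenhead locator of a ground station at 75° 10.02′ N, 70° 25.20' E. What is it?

MQ55

Add 180° to longitude and 90° to latitude: 250.42, 165.17.
Field (20°×10°, letters A–R): lon ⌊250.42/20⌋ = 12 → M; lat ⌊165.17/10⌋ = 16 → Q.
Square (2°×1°, digits 0–9): lon ⌊10.42/2⌋ = 5; lat ⌊5.17/1⌋ = 5.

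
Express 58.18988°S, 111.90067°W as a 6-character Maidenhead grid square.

DD41bt

Offset from 180°W / 90°S: lon 68.0993°, lat 31.8101°.
Field: lon ⌊68.0993/20⌋ = 3 → D; lat ⌊31.8101/10⌋ = 3 → D.
Square: lon ⌊8.0993/2⌋ = 4; lat ⌊1.8101/1⌋ = 1.
Subsquare: lon ⌊0.0993/0.0833333⌋ = 1 → b; lat ⌊0.8101/0.0416667⌋ = 19 → t.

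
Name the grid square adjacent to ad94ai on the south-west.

AD84xh

Longitude subsquare a = 0; −1 → -1, wraps to 23 = x, carry into square.
Longitude square 9; −1 → 8.
Latitude subsquare i = 8; −1 → 7 = h.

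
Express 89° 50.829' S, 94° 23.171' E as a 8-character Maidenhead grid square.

NA70ed66

Shift to the Maidenhead origin (180°W, 90°S): lon 274.38618, lat 0.15285.
Field (20°×10°, letters A–R): 274.38618/20 → 13 → N, 0.15285/10 → 0 → A; chars NA.
Square (2°×1°, digits 0–9): 14.38618/2 → 7, 0.15285/1 → 0; chars 70.
Subsquare (5′×2.5′, letters a–x): 0.38618/0.0833333 → 4 → e, 0.15285/0.0416667 → 3 → d; chars ed.
Extended square (30″×15″, digits 0–9): 0.05285/0.00833333 → 6, 0.02785/0.00416667 → 6; chars 66.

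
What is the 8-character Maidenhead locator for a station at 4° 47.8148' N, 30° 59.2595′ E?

Add 180° to longitude and 90° to latitude: 210.98766, 94.79691.
Field (20°×10°, letters A–R): lon ⌊210.98766/20⌋ = 10 → K; lat ⌊94.79691/10⌋ = 9 → J.
Square (2°×1°, digits 0–9): lon ⌊10.98766/2⌋ = 5; lat ⌊4.79691/1⌋ = 4.
Subsquare (5′×2.5′, letters a–x): lon ⌊0.98766/0.0833333⌋ = 11 → l; lat ⌊0.79691/0.0416667⌋ = 19 → t.
Extended square (30″×15″, digits 0–9): lon ⌊0.07099/0.00833333⌋ = 8; lat ⌊0.00525/0.00416667⌋ = 1.

KJ54lt81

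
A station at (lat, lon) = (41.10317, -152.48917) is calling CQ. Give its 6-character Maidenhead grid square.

BN31sc

Offset from 180°W / 90°S: lon 27.5108°, lat 131.1032°.
Field: 27.5108/20 → 1 → B, 131.1032/10 → 13 → N; chars BN.
Square: 7.5108/2 → 3, 1.1032/1 → 1; chars 31.
Subsquare: 1.5108/0.0833333 → 18 → s, 0.1032/0.0416667 → 2 → c; chars sc.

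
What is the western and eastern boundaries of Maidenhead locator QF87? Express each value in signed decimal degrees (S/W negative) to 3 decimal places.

156.000, 158.000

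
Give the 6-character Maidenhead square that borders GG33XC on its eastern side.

GG43ac

Longitude subsquare x = 23; +1 → 24, wraps to 0 = a, carry into square.
Longitude square 3; +1 → 4.
The latitude characters are unchanged.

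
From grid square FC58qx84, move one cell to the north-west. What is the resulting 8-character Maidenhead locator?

Longitude extended square 8; −1 → 7.
Latitude extended square 4; +1 → 5.

FC58qx75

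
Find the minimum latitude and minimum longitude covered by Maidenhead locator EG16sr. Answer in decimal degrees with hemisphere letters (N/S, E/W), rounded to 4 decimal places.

23.2917° S, 96.5000° W

Field E=4, G=6: +4·20° lon, +6·10° lat → SW at lon -100°, lat -30°.
Square 1, 6: +1·2° lon, +6·1° lat → SW at lon -98°, lat -24°.
Subsquare s=18, r=17: +18·0.0833333° lon, +17·0.0416667° lat → SW at lon -96.5°, lat -23.2917°.
latitude 23.2917° S, longitude 96.5000° W.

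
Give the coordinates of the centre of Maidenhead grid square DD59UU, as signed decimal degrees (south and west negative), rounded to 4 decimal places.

-50.1458, -108.2917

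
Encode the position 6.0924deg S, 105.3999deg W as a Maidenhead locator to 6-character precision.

Shift to the Maidenhead origin (180°W, 90°S): lon 74.6001, lat 83.9076.
Field: lon ⌊74.6001/20⌋ = 3 → D; lat ⌊83.9076/10⌋ = 8 → I.
Square: lon ⌊14.6001/2⌋ = 7; lat ⌊3.9076/1⌋ = 3.
Subsquare: lon ⌊0.6001/0.0833333⌋ = 7 → h; lat ⌊0.9076/0.0416667⌋ = 21 → v.

DI73hv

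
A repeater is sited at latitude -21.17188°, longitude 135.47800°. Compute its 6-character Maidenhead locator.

PG78rt

Offset from 180°W / 90°S: lon 315.4780°, lat 68.8281°.
Field: 315.4780/20 → 15 → P, 68.8281/10 → 6 → G; chars PG.
Square: 15.4780/2 → 7, 8.8281/1 → 8; chars 78.
Subsquare: 1.4780/0.0833333 → 17 → r, 0.8281/0.0416667 → 19 → t; chars rt.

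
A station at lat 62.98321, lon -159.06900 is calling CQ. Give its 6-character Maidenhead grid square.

Add 180° to longitude and 90° to latitude: 20.9310, 152.9832.
Field: lon ⌊20.9310/20⌋ = 1 → B; lat ⌊152.9832/10⌋ = 15 → P.
Square: lon ⌊0.9310/2⌋ = 0; lat ⌊2.9832/1⌋ = 2.
Subsquare: lon ⌊0.9310/0.0833333⌋ = 11 → l; lat ⌊0.9832/0.0416667⌋ = 23 → x.

BP02lx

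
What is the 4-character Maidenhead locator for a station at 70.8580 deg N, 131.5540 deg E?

PQ50

Shift to the Maidenhead origin (180°W, 90°S): lon 311.55, lat 160.86.
Field: lon ⌊311.55/20⌋ = 15 → P; lat ⌊160.86/10⌋ = 16 → Q.
Square: lon ⌊11.55/2⌋ = 5; lat ⌊0.86/1⌋ = 0.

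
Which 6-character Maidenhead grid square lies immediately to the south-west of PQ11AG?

Longitude subsquare a = 0; −1 → -1, wraps to 23 = x, carry into square.
Longitude square 1; −1 → 0.
Latitude subsquare g = 6; −1 → 5 = f.

PQ01xf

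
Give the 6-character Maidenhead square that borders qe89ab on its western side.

Longitude subsquare a = 0; −1 → -1, wraps to 23 = x, carry into square.
Longitude square 8; −1 → 7.
The latitude characters are unchanged.

QE79xb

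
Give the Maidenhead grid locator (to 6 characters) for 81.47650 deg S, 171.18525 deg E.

Offset from 180°W / 90°S: lon 351.1852°, lat 8.5235°.
Field: 351.1852/20 → 17 → R, 8.5235/10 → 0 → A; chars RA.
Square: 11.1852/2 → 5, 8.5235/1 → 8; chars 58.
Subsquare: 1.1852/0.0833333 → 14 → o, 0.5235/0.0416667 → 12 → m; chars om.

RA58om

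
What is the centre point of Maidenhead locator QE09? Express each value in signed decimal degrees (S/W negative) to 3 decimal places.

Field Q=16, E=4: +16·20° lon, +4·10° lat → SW at lon 140°, lat -50°.
Square 0, 9: +0·2° lon, +9·1° lat → SW at lon 140°, lat -41°.
Cell spans 2° lon × 1° lat. Centre is SW corner plus half of each.
latitude -40.500, longitude 141.000.

-40.500, 141.000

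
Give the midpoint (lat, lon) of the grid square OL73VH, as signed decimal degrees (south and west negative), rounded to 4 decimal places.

Field O=14, L=11: +14·20° lon, +11·10° lat → SW at lon 100°, lat 20°.
Square 7, 3: +7·2° lon, +3·1° lat → SW at lon 114°, lat 23°.
Subsquare v=21, h=7: +21·0.0833333° lon, +7·0.0416667° lat → SW at lon 115.75°, lat 23.2917°.
Cell spans 0.0833333° lon × 0.0416667° lat. Centre is SW corner plus half of each.
latitude 23.3125, longitude 115.7917.

23.3125, 115.7917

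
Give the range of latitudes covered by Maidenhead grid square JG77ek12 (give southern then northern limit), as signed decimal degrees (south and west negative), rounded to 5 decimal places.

-22.57500, -22.57083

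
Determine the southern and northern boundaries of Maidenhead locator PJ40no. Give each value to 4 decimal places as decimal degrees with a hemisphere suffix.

Field P=15, J=9: +15·20° lon, +9·10° lat → SW at lon 120°, lat 0°.
Square 4, 0: +4·2° lon, +0·1° lat → SW at lon 128°, lat 0°.
Subsquare n=13, o=14: +13·0.0833333° lon, +14·0.0416667° lat → SW at lon 129.083°, lat 0.583333°.
Cell spans 0.0833333° lon × 0.0416667° lat.
south 0.5833° N, north 0.6250° N.

0.5833° N, 0.6250° N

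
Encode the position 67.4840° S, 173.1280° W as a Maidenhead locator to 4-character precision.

AC32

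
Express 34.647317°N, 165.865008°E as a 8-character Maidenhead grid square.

RM24wp35

Add 180° to longitude and 90° to latitude: 345.86501, 124.64732.
Field: 345.86501/20 → 17 → R, 124.64732/10 → 12 → M; chars RM.
Square: 5.86501/2 → 2, 4.64732/1 → 4; chars 24.
Subsquare: 1.86501/0.0833333 → 22 → w, 0.64732/0.0416667 → 15 → p; chars wp.
Extended square: 0.03167/0.00833333 → 3, 0.02232/0.00416667 → 5; chars 35.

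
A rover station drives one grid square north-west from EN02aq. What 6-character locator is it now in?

Longitude subsquare a = 0; −1 → -1, wraps to 23 = x, carry into square.
Longitude square 0; −1 → -1, wraps to 9, carry into field.
Longitude field E = 4; −1 → 3 = D.
Latitude subsquare q = 16; +1 → 17 = r.

DN92xr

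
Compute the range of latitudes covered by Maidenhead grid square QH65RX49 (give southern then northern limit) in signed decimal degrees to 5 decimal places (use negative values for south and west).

-14.00417, -14.00000

Field Q=16, H=7: +16·20° lon, +7·10° lat → SW at lon 140°, lat -20°.
Square 6, 5: +6·2° lon, +5·1° lat → SW at lon 152°, lat -15°.
Subsquare r=17, x=23: +17·0.0833333° lon, +23·0.0416667° lat → SW at lon 153.417°, lat -14.0417°.
Extended square 4, 9: +4·0.00833333° lon, +9·0.00416667° lat → SW at lon 153.45°, lat -14.0042°.
Cell spans 0.00833333° lon × 0.00416667° lat.
south -14.00417, north -14.00000.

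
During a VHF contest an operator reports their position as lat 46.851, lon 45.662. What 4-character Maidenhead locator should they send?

LN26

Offset from 180°W / 90°S: lon 225.66°, lat 136.85°.
Field: 225.66/20 → 11 → L, 136.85/10 → 13 → N; chars LN.
Square: 5.66/2 → 2, 6.85/1 → 6; chars 26.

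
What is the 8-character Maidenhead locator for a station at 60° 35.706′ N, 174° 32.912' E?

Add 180° to longitude and 90° to latitude: 354.54853, 150.59510.
Field: lon ⌊354.54853/20⌋ = 17 → R; lat ⌊150.59510/10⌋ = 15 → P.
Square: lon ⌊14.54853/2⌋ = 7; lat ⌊0.59510/1⌋ = 0.
Subsquare: lon ⌊0.54853/0.0833333⌋ = 6 → g; lat ⌊0.59510/0.0416667⌋ = 14 → o.
Extended square: lon ⌊0.04853/0.00833333⌋ = 5; lat ⌊0.01177/0.00416667⌋ = 2.

RP70go52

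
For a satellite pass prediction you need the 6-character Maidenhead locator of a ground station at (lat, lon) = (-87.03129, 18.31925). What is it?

Offset from 180°W / 90°S: lon 198.3193°, lat 2.9687°.
Field: 198.3193/20 → 9 → J, 2.9687/10 → 0 → A; chars JA.
Square: 18.3193/2 → 9, 2.9687/1 → 2; chars 92.
Subsquare: 0.3193/0.0833333 → 3 → d, 0.9687/0.0416667 → 23 → x; chars dx.

JA92dx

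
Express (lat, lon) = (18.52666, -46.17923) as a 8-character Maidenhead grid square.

Offset from 180°W / 90°S: lon 133.82077°, lat 108.52666°.
Field: 133.82077/20 → 6 → G, 108.52666/10 → 10 → K; chars GK.
Square: 13.82077/2 → 6, 8.52666/1 → 8; chars 68.
Subsquare: 1.82077/0.0833333 → 21 → v, 0.52666/0.0416667 → 12 → m; chars vm.
Extended square: 0.07077/0.00833333 → 8, 0.02666/0.00416667 → 6; chars 86.

GK68vm86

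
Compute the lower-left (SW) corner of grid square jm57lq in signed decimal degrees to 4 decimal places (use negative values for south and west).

37.6667, 10.9167

Field J=9, M=12: +9·20° lon, +12·10° lat → SW at lon 0°, lat 30°.
Square 5, 7: +5·2° lon, +7·1° lat → SW at lon 10°, lat 37°.
Subsquare l=11, q=16: +11·0.0833333° lon, +16·0.0416667° lat → SW at lon 10.9167°, lat 37.6667°.
latitude 37.6667, longitude 10.9167.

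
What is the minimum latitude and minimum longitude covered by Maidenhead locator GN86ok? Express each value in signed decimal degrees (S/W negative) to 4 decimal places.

46.4167, -42.8333

Field G=6, N=13: +6·20° lon, +13·10° lat → SW at lon -60°, lat 40°.
Square 8, 6: +8·2° lon, +6·1° lat → SW at lon -44°, lat 46°.
Subsquare o=14, k=10: +14·0.0833333° lon, +10·0.0416667° lat → SW at lon -42.8333°, lat 46.4167°.
latitude 46.4167, longitude -42.8333.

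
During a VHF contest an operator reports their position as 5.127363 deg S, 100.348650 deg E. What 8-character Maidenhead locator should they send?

OI04eu19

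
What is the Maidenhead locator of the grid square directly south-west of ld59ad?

LD49xc

Longitude subsquare a = 0; −1 → -1, wraps to 23 = x, carry into square.
Longitude square 5; −1 → 4.
Latitude subsquare d = 3; −1 → 2 = c.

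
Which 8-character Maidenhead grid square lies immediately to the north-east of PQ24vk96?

PQ24wk07

Longitude extended square 9; +1 → 10, wraps to 0, carry into subsquare.
Longitude subsquare v = 21; +1 → 22 = w.
Latitude extended square 6; +1 → 7.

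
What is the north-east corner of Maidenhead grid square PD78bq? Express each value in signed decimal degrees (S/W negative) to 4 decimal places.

-51.2917, 134.1667

Field P=15, D=3: +15·20° lon, +3·10° lat → SW at lon 120°, lat -60°.
Square 7, 8: +7·2° lon, +8·1° lat → SW at lon 134°, lat -52°.
Subsquare b=1, q=16: +1·0.0833333° lon, +16·0.0416667° lat → SW at lon 134.083°, lat -51.3333°.
Cell spans 0.0833333° lon × 0.0416667° lat. NE corner is SW corner plus one full cell.
latitude -51.2917, longitude 134.1667.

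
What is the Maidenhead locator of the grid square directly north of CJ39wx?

CK30wa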